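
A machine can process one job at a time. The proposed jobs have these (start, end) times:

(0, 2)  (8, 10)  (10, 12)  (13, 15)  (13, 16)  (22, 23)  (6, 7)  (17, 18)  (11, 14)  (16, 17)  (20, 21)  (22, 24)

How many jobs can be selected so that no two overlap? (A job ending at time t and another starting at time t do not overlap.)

9

Sort by end time and greedily take each interval whose start is ≥ the last chosen end.
By end time: (0,2), (6,7), (8,10), (10,12), (11,14), (13,15), (13,16), (16,17), (17,18), (20,21), (22,23), (22,24).
Pick (0,2); next start ≥ 2 → (6,7); next start ≥ 7 → (8,10); next start ≥ 10 → (10,12); next start ≥ 12 → (13,15); next start ≥ 15 → (16,17); next start ≥ 17 → (17,18); next start ≥ 18 → (20,21); next start ≥ 21 → (22,23).
Selected 9 jobs.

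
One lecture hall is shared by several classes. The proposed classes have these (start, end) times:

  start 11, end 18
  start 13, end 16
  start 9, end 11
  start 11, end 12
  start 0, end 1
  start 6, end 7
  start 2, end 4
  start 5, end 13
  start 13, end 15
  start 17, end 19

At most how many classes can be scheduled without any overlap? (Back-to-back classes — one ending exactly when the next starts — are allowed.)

7

Sorted by end: (0,1)  (2,4)  (6,7)  (9,11)  (11,12)  (5,13)  (13,15)  (13,16)  (11,18)  (17,19)
take (0,1); take (2,4); take (6,7); take (9,11); take (11,12); take (13,15); skip (11,18); take (17,19).
Selected 7 classes.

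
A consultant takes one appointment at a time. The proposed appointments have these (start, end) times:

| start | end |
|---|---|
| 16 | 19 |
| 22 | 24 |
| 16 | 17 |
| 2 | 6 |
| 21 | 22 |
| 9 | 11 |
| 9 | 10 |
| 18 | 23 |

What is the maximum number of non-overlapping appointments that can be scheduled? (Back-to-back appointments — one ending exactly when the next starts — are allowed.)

5

Greedy by earliest finish: after sorting by end time, pick each interval compatible with the last pick.
By end time: (2,6), (9,10), (9,11), (16,17), (16,19), (21,22), (18,23), (22,24).
Pick (2,6); next start ≥ 6 → (9,10); next start ≥ 10 → (16,17); next start ≥ 17 → (21,22); next start ≥ 22 → (22,24).
Selected 5 appointments.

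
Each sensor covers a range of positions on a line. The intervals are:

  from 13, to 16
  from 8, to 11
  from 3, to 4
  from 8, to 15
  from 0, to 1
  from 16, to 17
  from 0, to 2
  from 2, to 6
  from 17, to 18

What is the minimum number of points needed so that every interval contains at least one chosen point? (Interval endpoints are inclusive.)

5

Process intervals by earliest right end; each time one isn't hit yet, stab at its right endpoint.
By right end: [0,1]  [0,2]  [3,4]  [2,6]  [8,11]  [8,15]  [13,16]  [16,17]  [17,18]
[0,1] uncovered → point at 1; [3,4] uncovered → point at 4; [8,11] uncovered → point at 11; [13,16] uncovered → point at 16; [17,18] uncovered → point at 18.
Points: 1, 4, 11, 16, 18 (5 total).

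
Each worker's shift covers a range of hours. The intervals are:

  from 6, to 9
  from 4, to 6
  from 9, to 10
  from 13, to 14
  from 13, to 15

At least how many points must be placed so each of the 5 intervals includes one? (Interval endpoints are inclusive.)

Process intervals by earliest right end; each time one isn't hit yet, stab at its right endpoint.
Sorted: [4,6] [6,9] [9,10] [13,14] [13,15]
{[4,6],[6,9]} hit by 6; {[9,10]} hit by 10; {[13,14],[13,15]} hit by 14.
Points: 6, 10, 14 (3 total).

3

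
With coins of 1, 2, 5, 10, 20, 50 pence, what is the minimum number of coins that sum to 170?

4

170 − 3×50→20 − 1×20→0
Total coins = 3 + 1 = 4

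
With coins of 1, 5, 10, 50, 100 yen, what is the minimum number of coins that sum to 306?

5

306 = 3×100 + 1×5 + 1×1
Total coins = 3 + 1 + 1 = 5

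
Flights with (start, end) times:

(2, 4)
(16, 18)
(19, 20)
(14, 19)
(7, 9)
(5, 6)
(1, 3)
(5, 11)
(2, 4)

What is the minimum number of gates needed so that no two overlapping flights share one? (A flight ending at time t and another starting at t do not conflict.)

The answer is the maximum number of intervals overlapping at any instant.
starts: [1, 2, 2, 5, 5, 7, 14, 16, 19]
ends:   [3, 4, 4, 6, 9, 11, 18, 19, 20]
s1→1 s2→2 s2→3  — peak 3.

3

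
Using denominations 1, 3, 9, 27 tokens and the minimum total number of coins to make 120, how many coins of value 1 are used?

0

Greedy: take as many of the largest coin as possible, then repeat with the remainder.
120 = 4×27 + 1×9 + 1×3
Count of 1: 0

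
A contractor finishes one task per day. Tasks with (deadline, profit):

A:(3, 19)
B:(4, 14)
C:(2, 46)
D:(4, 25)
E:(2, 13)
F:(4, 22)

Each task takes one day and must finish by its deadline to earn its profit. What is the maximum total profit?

112

Sort by profit descending; place each in the latest free slot ≤ its deadline.
By profit: C(d2,46), D(d4,25), F(d4,22), A(d3,19), B(d4,14), E(d2,13)
C→slot 2; D→slot 4; F→slot 3; A→slot 1; B skipped; E skipped.
Profit = 19 + 46 + 22 + 25 = 112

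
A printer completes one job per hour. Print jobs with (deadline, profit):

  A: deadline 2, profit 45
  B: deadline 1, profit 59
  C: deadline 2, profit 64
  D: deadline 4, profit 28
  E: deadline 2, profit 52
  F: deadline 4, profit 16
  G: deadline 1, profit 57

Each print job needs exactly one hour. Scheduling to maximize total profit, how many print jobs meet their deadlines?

4

Profit order: C=64 B=59 G=57 E=52 A=45 D=28 F=16
Assign: C→slot 2, B→slot 1, G skipped, E skipped, A skipped, D→slot 4, F→slot 3.
Slots: [1:B] [2:C] [3:F] [4:D]
4 of 7 scheduled.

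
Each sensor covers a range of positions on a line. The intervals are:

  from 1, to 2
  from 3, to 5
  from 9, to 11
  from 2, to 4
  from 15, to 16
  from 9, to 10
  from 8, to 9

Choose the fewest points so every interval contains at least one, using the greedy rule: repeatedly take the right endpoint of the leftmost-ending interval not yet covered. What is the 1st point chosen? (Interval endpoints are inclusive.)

2

Sort by right endpoint; whenever an interval is uncovered, place a point at its right end.
Sorted: [1,2] [2,4] [3,5] [8,9] [9,10] [9,11] [15,16]
{[1,2],[2,4]} hit by 2; {[3,5]} hit by 5; {[8,9],[9,10],[9,11]} hit by 9; {[15,16]} hit by 16.
Points: 2, 5, 9, 16 (4 total).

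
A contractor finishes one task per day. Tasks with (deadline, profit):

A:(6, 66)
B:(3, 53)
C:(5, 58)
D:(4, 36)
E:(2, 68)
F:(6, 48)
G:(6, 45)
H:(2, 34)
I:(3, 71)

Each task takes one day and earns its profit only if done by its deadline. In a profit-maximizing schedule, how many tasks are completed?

Sort by profit descending; place each in the latest free slot ≤ its deadline.
Profit order: I=71 E=68 A=66 C=58 B=53 F=48 G=45 D=36 H=34
Assign: I→slot 3, E→slot 2, A→slot 6, C→slot 5, B→slot 1, F→slot 4, G skipped, D skipped, H skipped.
Slots: [1:B] [2:E] [3:I] [4:F] [5:C] [6:A]
6 of 9 scheduled.

6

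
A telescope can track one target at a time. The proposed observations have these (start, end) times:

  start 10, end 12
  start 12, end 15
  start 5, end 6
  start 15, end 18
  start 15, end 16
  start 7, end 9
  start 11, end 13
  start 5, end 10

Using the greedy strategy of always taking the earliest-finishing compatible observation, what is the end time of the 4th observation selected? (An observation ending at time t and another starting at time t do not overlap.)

Order by finish time; keep every interval that doesn't clash with the previous kept one.
Sorted by end: (5,6)  (7,9)  (5,10)  (10,12)  (11,13)  (12,15)  (15,16)  (15,18)
take (5,6); take (7,9); take (10,12); take (12,15); take (15,16).
Selected: (5,6) (7,9) (10,12) (12,15) (15,16)

15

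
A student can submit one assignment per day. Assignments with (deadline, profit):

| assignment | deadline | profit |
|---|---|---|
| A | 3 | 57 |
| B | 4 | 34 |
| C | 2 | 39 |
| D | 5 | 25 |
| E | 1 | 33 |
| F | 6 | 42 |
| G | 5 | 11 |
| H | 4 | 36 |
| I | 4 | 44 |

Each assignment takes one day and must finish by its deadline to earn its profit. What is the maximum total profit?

Sort by profit descending; place each in the latest free slot ≤ its deadline.
Profit order: A=57 I=44 F=42 C=39 H=36 B=34 E=33 D=25 G=11
Assign: A→slot 3, I→slot 4, F→slot 6, C→slot 2, H→slot 1, B skipped, E skipped, D→slot 5, G skipped.
Slots: [1:H] [2:C] [3:A] [4:I] [5:D] [6:F]
Profit = 36 + 39 + 57 + 44 + 25 + 42 = 243

243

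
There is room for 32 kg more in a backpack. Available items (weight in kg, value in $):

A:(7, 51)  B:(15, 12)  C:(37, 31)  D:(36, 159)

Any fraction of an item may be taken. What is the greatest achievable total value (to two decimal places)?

161.42

Greedy by value/weight ratio, highest first.
Order: A (51/7=7.29) > D (159/36=4.42) > C (31/37=0.84) > B (12/15=0.80)
Fill: take A (7 @ 51) → take 25/36 of D → 110.42; 32/32 used.
Total value = 161.42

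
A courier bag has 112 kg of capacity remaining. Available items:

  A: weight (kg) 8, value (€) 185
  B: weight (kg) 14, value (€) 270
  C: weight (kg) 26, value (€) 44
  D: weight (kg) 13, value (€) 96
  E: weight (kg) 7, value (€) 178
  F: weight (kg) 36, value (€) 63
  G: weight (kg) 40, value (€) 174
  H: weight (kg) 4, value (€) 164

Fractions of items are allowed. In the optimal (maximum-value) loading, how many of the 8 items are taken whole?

Greedy by value/weight ratio, highest first.
Order: H (164/4=41.00) > E (178/7=25.43) > A (185/8=23.12) > B (270/14=19.29) > D (96/13=7.38) > G (174/40=4.35) > F (63/36=1.75) > C (44/26=1.69)
Fill: take H (4 @ 164) → take E (7 @ 178) → take A (8 @ 185) → take B (14 @ 270) → take D (13 @ 96) → take G (40 @ 174) → take 26/36 of F → 45.50; 112/112 used.
6 item(s) taken whole; one partial (take 26/36 of F).

6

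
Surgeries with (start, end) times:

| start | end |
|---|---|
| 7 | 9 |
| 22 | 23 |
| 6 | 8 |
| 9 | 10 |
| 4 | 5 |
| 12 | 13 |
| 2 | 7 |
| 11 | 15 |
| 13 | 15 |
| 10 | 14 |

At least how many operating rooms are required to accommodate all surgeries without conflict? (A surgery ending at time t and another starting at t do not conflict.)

starts: [2, 4, 6, 7, 9, 10, 11, 12, 13, 22]
ends:   [5, 7, 8, 9, 10, 13, 14, 15, 15, 23]
s2→1 s4→2 e5→1 s6→2 e7→1 s7→2 e8→1 e9→0 s9→1 e10→0 s10→1 s11→2 s12→3  — peak 3.

3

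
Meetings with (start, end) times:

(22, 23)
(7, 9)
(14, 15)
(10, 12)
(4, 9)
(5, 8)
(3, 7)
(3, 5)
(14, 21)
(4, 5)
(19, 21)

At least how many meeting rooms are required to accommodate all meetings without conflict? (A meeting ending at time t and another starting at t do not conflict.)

4

Count concurrent intervals with a sweep; the peak is the room count.
Events (time:±→running): 3:+→1 3:+→2 4:+→3 4:+→4 … peak 4.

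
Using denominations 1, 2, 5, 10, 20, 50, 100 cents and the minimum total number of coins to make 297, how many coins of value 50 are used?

Greedy: take as many of the largest coin as possible, then repeat with the remainder.
297 − 2×100→97 − 1×50→47 − 2×20→7 − 1×5→2 − 1×2→0
Count of 50: 1

1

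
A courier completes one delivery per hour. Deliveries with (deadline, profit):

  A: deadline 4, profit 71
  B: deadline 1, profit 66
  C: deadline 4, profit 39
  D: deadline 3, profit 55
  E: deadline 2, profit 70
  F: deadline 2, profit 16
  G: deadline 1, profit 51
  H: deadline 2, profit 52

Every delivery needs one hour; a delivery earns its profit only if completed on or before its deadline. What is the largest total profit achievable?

Sort by profit descending; place each in the latest free slot ≤ its deadline.
By profit: A(d4,71), E(d2,70), B(d1,66), D(d3,55), H(d2,52), G(d1,51), C(d4,39), F(d2,16)
A→slot 4; E→slot 2; B→slot 1; D→slot 3; H skipped; G skipped; C skipped; F skipped.
Profit = 66 + 70 + 55 + 71 = 262

262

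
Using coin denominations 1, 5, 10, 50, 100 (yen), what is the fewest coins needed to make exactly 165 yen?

Greedy: take as many of the largest coin as possible, then repeat with the remainder.
165 − 1×100→65 − 1×50→15 − 1×10→5 − 1×5→0
Total coins = 1 + 1 + 1 + 1 = 4

4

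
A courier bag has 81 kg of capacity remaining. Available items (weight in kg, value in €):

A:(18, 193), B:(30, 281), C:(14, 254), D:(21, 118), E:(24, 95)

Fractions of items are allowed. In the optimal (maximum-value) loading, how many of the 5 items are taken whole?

Greedy by value/weight ratio, highest first.
Order: C (254/14=18.14) > A (193/18=10.72) > B (281/30=9.37) > D (118/21=5.62) > E (95/24=3.96)
Fill: take C (14 @ 254) → take A (18 @ 193) → take B (30 @ 281) → take 19/21 of D → 106.76; 81/81 used.
3 item(s) taken whole; one partial (take 19/21 of D).

3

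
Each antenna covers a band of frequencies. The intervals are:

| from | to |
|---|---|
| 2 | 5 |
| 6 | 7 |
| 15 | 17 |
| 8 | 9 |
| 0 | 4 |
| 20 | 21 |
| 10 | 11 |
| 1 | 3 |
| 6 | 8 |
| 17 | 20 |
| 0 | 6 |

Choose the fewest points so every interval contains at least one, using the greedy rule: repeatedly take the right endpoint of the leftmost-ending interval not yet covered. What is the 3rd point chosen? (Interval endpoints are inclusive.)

By right end: [1,3]  [0,4]  [2,5]  [0,6]  [6,7]  [6,8]  [8,9]  [10,11]  [15,17]  [17,20]  [20,21]
[1,3] uncovered → point at 3; [6,7] uncovered → point at 7; [8,9] uncovered → point at 9; [10,11] uncovered → point at 11; [15,17] uncovered → point at 17; [20,21] uncovered → point at 21.
Points: 3, 7, 9, 11, 17, 21 (6 total).

9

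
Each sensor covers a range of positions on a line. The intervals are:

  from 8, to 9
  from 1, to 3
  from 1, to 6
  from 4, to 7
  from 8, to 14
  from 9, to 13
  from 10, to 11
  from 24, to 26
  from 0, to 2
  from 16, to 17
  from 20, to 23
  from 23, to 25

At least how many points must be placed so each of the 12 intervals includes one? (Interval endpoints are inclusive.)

7

Sorted: [0,2] [1,3] [1,6] [4,7] [8,9] [10,11] [9,13] [8,14] [16,17] [20,23] [23,25] [24,26]
{[0,2],[1,3],[1,6]} hit by 2; {[4,7]} hit by 7; {[8,9]} hit by 9; {[10,11],[9,13],[8,14]} hit by 11; {[16,17]} hit by 17; {[20,23],[23,25]} hit by 23; {[24,26]} hit by 26.
Points: 2, 7, 9, 11, 17, 23, 26 (7 total).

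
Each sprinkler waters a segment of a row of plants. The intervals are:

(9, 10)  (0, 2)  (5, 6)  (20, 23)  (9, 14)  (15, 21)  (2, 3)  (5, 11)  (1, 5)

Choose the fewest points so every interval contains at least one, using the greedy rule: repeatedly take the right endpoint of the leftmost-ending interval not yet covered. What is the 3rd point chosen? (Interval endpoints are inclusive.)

By right end: [0,2]  [2,3]  [1,5]  [5,6]  [9,10]  [5,11]  [9,14]  [15,21]  [20,23]
[0,2] uncovered → point at 2; [5,6] uncovered → point at 6; [9,10] uncovered → point at 10; [15,21] uncovered → point at 21.
Points: 2, 6, 10, 21 (4 total).

10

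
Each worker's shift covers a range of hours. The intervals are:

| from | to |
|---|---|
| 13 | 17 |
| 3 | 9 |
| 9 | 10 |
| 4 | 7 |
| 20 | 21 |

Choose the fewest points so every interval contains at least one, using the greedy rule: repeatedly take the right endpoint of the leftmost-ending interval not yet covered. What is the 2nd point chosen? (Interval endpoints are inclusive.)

Sort by right endpoint; whenever an interval is uncovered, place a point at its right end.
By right end: [4,7]  [3,9]  [9,10]  [13,17]  [20,21]
[4,7] uncovered → point at 7; [9,10] uncovered → point at 10; [13,17] uncovered → point at 17; [20,21] uncovered → point at 21.
Points: 7, 10, 17, 21 (4 total).

10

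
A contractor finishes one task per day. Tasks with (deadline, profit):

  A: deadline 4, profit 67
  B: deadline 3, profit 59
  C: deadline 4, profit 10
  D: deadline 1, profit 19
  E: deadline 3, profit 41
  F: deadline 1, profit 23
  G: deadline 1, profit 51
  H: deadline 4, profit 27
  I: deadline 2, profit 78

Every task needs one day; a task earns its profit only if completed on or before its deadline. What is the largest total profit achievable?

255

Take jobs in profit order; each goes to the latest open slot no later than its deadline.
By profit: I(d2,78), A(d4,67), B(d3,59), G(d1,51), E(d3,41), H(d4,27), F(d1,23), D(d1,19), C(d4,10)
I→slot 2; A→slot 4; B→slot 3; G→slot 1; E skipped; H skipped; F skipped; D skipped; C skipped.
Profit = 51 + 78 + 59 + 67 = 255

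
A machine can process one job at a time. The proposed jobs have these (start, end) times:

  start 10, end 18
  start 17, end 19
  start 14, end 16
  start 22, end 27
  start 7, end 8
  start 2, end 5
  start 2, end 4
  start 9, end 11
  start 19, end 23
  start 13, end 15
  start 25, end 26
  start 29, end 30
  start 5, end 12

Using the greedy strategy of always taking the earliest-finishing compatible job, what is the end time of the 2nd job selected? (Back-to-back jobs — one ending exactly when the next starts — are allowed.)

8

Sorted by end: (2,4)  (2,5)  (7,8)  (9,11)  (5,12)  (13,15)  (14,16)  (10,18)  (17,19)  (19,23)  (25,26)  (22,27)  (29,30)
take (2,4); take (7,8); take (9,11); take (13,15); take (17,19); take (19,23); take (25,26); take (29,30).
Selected: (2,4) (7,8) (9,11) (13,15) (17,19) (19,23) (25,26) (29,30)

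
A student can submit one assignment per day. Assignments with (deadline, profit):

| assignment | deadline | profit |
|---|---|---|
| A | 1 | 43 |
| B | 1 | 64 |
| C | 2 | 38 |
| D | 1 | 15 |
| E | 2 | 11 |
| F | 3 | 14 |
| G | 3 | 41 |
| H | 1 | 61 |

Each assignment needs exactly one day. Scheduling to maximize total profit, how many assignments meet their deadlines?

Take jobs in profit order; each goes to the latest open slot no later than its deadline.
Profit order: B=64 H=61 A=43 G=41 C=38 D=15 F=14 E=11
Assign: B→slot 1, H skipped, A skipped, G→slot 3, C→slot 2, D skipped, F skipped, E skipped.
Slots: [1:B] [2:C] [3:G]
3 of 8 scheduled.

3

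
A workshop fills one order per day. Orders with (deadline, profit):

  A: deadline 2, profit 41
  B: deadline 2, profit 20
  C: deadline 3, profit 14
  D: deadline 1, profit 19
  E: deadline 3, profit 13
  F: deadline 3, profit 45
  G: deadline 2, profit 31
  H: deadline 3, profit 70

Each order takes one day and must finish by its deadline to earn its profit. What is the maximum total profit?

Take jobs in profit order; each goes to the latest open slot no later than its deadline.
By profit: H(d3,70), F(d3,45), A(d2,41), G(d2,31), B(d2,20), D(d1,19), C(d3,14), E(d3,13)
H→slot 3; F→slot 2; A→slot 1; G skipped; B skipped; D skipped; C skipped; E skipped.
Profit = 41 + 45 + 70 = 156

156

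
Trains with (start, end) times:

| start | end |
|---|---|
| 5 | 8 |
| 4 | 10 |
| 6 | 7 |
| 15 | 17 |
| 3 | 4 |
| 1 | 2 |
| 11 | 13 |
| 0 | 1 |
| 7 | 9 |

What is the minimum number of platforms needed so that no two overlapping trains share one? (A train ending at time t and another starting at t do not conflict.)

3

The answer is the maximum number of intervals overlapping at any instant.
Events (time:±→running): 0:+→1 1:-→0 1:+→1 2:-→0 3:+→1 4:-→0 4:+→1 5:+→2 6:+→3 … peak 3.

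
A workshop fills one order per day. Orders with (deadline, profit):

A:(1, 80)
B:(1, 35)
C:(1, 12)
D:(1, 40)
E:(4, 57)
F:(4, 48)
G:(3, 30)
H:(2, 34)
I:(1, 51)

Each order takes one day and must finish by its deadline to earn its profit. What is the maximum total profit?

Profit order: A=80 E=57 I=51 F=48 D=40 B=35 H=34 G=30 C=12
Assign: A→slot 1, E→slot 4, I skipped, F→slot 3, D skipped, B skipped, H→slot 2, G skipped, C skipped.
Slots: [1:A] [2:H] [3:F] [4:E]
Profit = 80 + 34 + 48 + 57 = 219

219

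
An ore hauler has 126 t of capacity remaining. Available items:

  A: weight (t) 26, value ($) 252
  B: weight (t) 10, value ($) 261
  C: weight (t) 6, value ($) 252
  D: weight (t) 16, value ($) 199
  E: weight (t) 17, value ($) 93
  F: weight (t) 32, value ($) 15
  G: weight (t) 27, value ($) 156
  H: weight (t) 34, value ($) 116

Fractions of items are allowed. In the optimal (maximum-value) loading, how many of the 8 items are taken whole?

Sort by value per unit weight and fill in that order.
Ratios (sorted): C 42.00, B 26.10, D 12.44, A 9.69, G 5.78, E 5.47, H 3.41, F 0.47
take C (6 @ 252); take B (10 @ 261); take D (16 @ 199); take A (26 @ 252); take G (27 @ 156); take E (17 @ 93); take 24/34 of H → 81.88. Capacity used 126/126.
6 item(s) taken whole; one partial (take 24/34 of H).

6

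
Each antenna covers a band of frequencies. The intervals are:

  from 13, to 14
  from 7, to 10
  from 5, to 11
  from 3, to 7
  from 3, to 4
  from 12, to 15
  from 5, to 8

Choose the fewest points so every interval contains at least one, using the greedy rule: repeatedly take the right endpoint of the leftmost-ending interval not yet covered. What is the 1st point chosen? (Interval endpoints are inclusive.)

Sorted: [3,4] [3,7] [5,8] [7,10] [5,11] [13,14] [12,15]
{[3,4],[3,7]} hit by 4; {[5,8],[7,10],[5,11]} hit by 8; {[13,14],[12,15]} hit by 14.
Points: 4, 8, 14 (3 total).

4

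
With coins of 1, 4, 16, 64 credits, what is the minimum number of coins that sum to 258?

Use the largest denomination that fits, subtract, and repeat.
258 = 4×64 + 2×1
Total coins = 4 + 2 = 6

6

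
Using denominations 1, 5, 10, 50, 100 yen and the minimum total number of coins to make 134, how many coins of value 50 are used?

0

Use the largest denomination that fits, subtract, and repeat.
134 − 1×100→34 − 3×10→4 − 4×1→0
Count of 50: 0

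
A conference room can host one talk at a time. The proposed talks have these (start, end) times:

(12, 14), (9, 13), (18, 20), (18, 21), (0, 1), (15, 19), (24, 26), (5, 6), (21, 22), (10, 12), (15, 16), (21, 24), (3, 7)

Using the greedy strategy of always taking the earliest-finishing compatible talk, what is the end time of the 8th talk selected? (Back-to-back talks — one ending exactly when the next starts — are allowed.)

26

Greedy by earliest finish: after sorting by end time, pick each interval compatible with the last pick.
Sorted by end: (0,1)  (5,6)  (3,7)  (10,12)  (9,13)  (12,14)  (15,16)  (15,19)  (18,20)  (18,21)  (21,22)  (21,24)  (24,26)
take (0,1); take (5,6); skip (3,7); take (10,12); take (12,14); take (15,16); skip (15,19); take (18,20); take (21,22); take (24,26).
Selected: (0,1) (5,6) (10,12) (12,14) (15,16) (18,20) (21,22) (24,26)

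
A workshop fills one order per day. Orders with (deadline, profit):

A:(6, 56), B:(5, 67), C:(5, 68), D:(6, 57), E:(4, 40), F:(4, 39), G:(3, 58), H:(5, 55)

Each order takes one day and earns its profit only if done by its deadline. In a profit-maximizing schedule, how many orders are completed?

By profit: C(d5,68), B(d5,67), G(d3,58), D(d6,57), A(d6,56), H(d5,55), E(d4,40), F(d4,39)
C→slot 5; B→slot 4; G→slot 3; D→slot 6; A→slot 2; H→slot 1; E skipped; F skipped.
6 of 8 scheduled.

6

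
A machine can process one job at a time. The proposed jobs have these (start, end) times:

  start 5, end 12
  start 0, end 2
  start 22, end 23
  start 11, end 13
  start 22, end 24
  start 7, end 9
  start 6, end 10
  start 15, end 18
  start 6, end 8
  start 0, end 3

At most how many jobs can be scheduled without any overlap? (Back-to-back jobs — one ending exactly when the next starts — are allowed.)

Order by finish time; keep every interval that doesn't clash with the previous kept one.
Sorted by end: (0,2)  (0,3)  (6,8)  (7,9)  (6,10)  (5,12)  (11,13)  (15,18)  (22,23)  (22,24)
take (0,2); skip (0,3); take (6,8); skip (7,9); take (11,13); take (15,18); take (22,23).
Selected 5 jobs.

5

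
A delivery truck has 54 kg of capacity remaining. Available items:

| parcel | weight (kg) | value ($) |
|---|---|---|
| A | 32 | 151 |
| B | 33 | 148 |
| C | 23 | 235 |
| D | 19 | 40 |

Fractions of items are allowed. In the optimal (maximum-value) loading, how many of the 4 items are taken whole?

Order: C (235/23=10.22) > A (151/32=4.72) > B (148/33=4.48) > D (40/19=2.11)
Fill: take C (23 @ 235) → take 31/32 of A → 146.28; 54/54 used.
1 item(s) taken whole; one partial (take 31/32 of A).

1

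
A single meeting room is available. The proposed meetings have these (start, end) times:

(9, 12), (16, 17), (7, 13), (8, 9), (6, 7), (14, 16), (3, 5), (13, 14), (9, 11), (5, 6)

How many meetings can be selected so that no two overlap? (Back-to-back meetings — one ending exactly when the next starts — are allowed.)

Order by finish time; keep every interval that doesn't clash with the previous kept one.
Sorted by end: (3,5)  (5,6)  (6,7)  (8,9)  (9,11)  (9,12)  (7,13)  (13,14)  (14,16)  (16,17)
take (3,5); take (5,6); take (6,7); take (8,9); take (9,11); skip (9,12); skip (7,13); take (13,14); take (14,16); take (16,17).
Selected 8 meetings.

8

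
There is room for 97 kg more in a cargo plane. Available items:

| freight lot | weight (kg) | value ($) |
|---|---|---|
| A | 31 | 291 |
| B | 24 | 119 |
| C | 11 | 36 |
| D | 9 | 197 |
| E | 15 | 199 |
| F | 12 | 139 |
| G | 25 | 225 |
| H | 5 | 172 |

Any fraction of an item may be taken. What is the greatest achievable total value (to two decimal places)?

1223.00

Greedy by value/weight ratio, highest first.
Ratios (sorted): H 34.40, D 21.89, E 13.27, F 11.58, A 9.39, G 9.00, B 4.96, C 3.27
take H (5 @ 172); take D (9 @ 197); take E (15 @ 199); take F (12 @ 139); take A (31 @ 291); take G (25 @ 225). Capacity used 97/97.
Total value = 1223.00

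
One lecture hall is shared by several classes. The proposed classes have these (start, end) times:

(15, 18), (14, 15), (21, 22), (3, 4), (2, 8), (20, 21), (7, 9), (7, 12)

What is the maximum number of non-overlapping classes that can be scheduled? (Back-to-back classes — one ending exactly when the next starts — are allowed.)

6

Sorted by end: (3,4)  (2,8)  (7,9)  (7,12)  (14,15)  (15,18)  (20,21)  (21,22)
take (3,4); take (7,9); take (14,15); take (15,18); take (20,21); take (21,22).
Selected 6 classes.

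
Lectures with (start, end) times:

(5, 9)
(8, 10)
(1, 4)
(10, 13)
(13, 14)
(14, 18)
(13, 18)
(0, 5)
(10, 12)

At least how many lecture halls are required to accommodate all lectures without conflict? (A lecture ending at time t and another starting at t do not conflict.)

2

starts: [0, 1, 5, 8, 10, 10, 13, 13, 14]
ends:   [4, 5, 9, 10, 12, 13, 14, 18, 18]
s0→1 s1→2  — peak 2.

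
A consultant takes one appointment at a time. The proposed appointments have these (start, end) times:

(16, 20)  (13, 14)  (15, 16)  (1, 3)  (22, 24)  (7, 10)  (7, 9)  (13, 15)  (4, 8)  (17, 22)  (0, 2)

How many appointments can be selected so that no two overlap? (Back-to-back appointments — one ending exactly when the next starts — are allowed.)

Greedy by earliest finish: after sorting by end time, pick each interval compatible with the last pick.
Sorted by end: (0,2)  (1,3)  (4,8)  (7,9)  (7,10)  (13,14)  (13,15)  (15,16)  (16,20)  (17,22)  (22,24)
take (0,2); skip (1,3); take (4,8); skip (7,9); take (13,14); take (15,16); take (16,20); take (22,24).
Selected 6 appointments.

6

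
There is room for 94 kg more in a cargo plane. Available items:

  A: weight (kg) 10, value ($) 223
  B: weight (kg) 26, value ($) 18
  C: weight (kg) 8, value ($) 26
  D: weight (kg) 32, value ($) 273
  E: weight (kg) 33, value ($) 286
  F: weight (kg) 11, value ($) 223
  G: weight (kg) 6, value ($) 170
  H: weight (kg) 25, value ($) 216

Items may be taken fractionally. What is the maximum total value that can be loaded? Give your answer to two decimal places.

Greedy by value/weight ratio, highest first.
Order: G (170/6=28.33) > A (223/10=22.30) > F (223/11=20.27) > E (286/33=8.67) > H (216/25=8.64) > D (273/32=8.53) > C (26/8=3.25) > B (18/26=0.69)
Fill: take G (6 @ 170) → take A (10 @ 223) → take F (11 @ 223) → take E (33 @ 286) → take H (25 @ 216) → take 9/32 of D → 76.78; 94/94 used.
Total value = 1194.78

1194.78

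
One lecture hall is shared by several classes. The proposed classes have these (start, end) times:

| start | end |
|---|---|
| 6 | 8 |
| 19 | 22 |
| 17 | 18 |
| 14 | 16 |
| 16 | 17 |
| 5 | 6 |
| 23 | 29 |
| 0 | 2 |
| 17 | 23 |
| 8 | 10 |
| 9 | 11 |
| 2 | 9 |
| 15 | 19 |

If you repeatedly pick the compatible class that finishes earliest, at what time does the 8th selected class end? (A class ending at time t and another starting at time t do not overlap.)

Sorted by end: (0,2)  (5,6)  (6,8)  (2,9)  (8,10)  (9,11)  (14,16)  (16,17)  (17,18)  (15,19)  (19,22)  (17,23)  (23,29)
take (0,2); take (5,6); take (6,8); take (8,10); take (14,16); take (16,17); take (17,18); take (19,22); skip (17,23); take (23,29).
Selected: (0,2) (5,6) (6,8) (8,10) (14,16) (16,17) (17,18) (19,22) (23,29)

22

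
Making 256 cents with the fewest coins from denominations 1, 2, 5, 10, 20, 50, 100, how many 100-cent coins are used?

256 = 2×100 + 1×50 + 1×5 + 1×1
Count of 100: 2

2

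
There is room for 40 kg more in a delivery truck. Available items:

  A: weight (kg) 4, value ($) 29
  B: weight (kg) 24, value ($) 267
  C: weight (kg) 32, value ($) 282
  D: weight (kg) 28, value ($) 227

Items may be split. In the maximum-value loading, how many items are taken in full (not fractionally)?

1

Greedy by value/weight ratio, highest first.
Ratios (sorted): B 11.12, C 8.81, D 8.11, A 7.25
take B (24 @ 267); take 16/32 of C → 141.00. Capacity used 40/40.
1 item(s) taken whole; one partial (take 16/32 of C).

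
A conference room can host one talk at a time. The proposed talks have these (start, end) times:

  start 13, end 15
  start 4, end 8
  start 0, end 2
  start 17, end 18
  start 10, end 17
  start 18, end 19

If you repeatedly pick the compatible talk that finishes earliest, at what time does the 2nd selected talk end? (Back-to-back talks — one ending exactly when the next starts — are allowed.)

Order by finish time; keep every interval that doesn't clash with the previous kept one.
By end time: (0,2), (4,8), (13,15), (10,17), (17,18), (18,19).
Pick (0,2); next start ≥ 2 → (4,8); next start ≥ 8 → (13,15); next start ≥ 15 → (17,18); next start ≥ 18 → (18,19).
Selected: (0,2) (4,8) (13,15) (17,18) (18,19)

8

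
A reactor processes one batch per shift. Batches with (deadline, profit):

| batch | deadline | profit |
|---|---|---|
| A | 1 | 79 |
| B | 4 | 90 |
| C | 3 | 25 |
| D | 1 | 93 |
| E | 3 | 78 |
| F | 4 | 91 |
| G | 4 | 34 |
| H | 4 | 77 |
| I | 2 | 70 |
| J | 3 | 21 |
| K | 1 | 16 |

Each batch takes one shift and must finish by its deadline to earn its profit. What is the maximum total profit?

352

Take jobs in profit order; each goes to the latest open slot no later than its deadline.
By profit: D(d1,93), F(d4,91), B(d4,90), A(d1,79), E(d3,78), H(d4,77), I(d2,70), G(d4,34), C(d3,25), J(d3,21), K(d1,16)
D→slot 1; F→slot 4; B→slot 3; A skipped; E→slot 2; H skipped; I skipped; G skipped; C skipped; J skipped; K skipped.
Profit = 93 + 78 + 90 + 91 = 352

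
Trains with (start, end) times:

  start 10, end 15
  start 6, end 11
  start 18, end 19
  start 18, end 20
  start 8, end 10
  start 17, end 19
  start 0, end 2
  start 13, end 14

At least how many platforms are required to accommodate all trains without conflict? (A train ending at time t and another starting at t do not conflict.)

Events (time:±→running): 0:+→1 2:-→0 6:+→1 8:+→2 10:-→1 10:+→2 11:-→1 13:+→2 14:-→1 15:-→0 17:+→1 18:+→2 18:+→3 … peak 3.

3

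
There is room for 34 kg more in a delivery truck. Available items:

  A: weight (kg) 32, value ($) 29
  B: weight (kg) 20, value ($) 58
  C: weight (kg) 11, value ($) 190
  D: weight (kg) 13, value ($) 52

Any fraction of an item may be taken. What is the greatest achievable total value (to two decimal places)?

Ratios (sorted): C 17.27, D 4.00, B 2.90, A 0.91
take C (11 @ 190); take D (13 @ 52); take 10/20 of B → 29.00. Capacity used 34/34.
Total value = 271.00

271.00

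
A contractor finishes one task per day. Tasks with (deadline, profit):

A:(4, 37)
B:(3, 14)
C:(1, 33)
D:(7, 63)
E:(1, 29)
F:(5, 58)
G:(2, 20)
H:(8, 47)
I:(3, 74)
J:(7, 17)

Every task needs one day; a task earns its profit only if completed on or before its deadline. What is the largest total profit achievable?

Sort by profit descending; place each in the latest free slot ≤ its deadline.
Profit order: I=74 D=63 F=58 H=47 A=37 C=33 E=29 G=20 J=17 B=14
Assign: I→slot 3, D→slot 7, F→slot 5, H→slot 8, A→slot 4, C→slot 1, E skipped, G→slot 2, J→slot 6, B skipped.
Slots: [1:C] [2:G] [3:I] [4:A] [5:F] [6:J] [7:D] [8:H]
Profit = 33 + 20 + 74 + 37 + 58 + 17 + 63 + 47 = 349

349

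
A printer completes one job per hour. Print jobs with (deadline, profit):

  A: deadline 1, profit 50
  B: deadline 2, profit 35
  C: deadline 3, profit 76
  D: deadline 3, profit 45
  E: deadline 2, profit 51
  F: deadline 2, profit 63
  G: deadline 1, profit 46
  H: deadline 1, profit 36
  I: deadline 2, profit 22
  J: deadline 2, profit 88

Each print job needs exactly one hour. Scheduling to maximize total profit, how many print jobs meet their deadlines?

By profit: J(d2,88), C(d3,76), F(d2,63), E(d2,51), A(d1,50), G(d1,46), D(d3,45), H(d1,36), B(d2,35), I(d2,22)
J→slot 2; C→slot 3; F→slot 1; E skipped; A skipped; G skipped; D skipped; H skipped; B skipped; I skipped.
3 of 10 scheduled.

3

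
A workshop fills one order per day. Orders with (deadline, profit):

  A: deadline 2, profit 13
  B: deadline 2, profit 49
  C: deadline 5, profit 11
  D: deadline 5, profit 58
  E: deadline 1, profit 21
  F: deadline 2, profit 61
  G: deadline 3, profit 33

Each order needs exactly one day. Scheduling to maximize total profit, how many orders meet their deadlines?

Sort by profit descending; place each in the latest free slot ≤ its deadline.
By profit: F(d2,61), D(d5,58), B(d2,49), G(d3,33), E(d1,21), A(d2,13), C(d5,11)
F→slot 2; D→slot 5; B→slot 1; G→slot 3; E skipped; A skipped; C→slot 4.
5 of 7 scheduled.

5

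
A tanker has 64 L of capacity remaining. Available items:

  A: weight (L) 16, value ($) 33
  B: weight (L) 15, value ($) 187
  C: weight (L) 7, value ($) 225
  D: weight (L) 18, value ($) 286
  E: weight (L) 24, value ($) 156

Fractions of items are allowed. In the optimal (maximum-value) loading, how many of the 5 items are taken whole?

4

Greedy by value/weight ratio, highest first.
Ratios (sorted): C 32.14, D 15.89, B 12.47, E 6.50, A 2.06
take C (7 @ 225); take D (18 @ 286); take B (15 @ 187); take E (24 @ 156). Capacity used 64/64.
4 item(s) taken whole.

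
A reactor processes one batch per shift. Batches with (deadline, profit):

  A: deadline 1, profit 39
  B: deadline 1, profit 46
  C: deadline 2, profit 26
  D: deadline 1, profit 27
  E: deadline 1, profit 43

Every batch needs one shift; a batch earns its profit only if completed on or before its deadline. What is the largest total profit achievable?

72

By profit: B(d1,46), E(d1,43), A(d1,39), D(d1,27), C(d2,26)
B→slot 1; E skipped; A skipped; D skipped; C→slot 2.
Profit = 46 + 26 = 72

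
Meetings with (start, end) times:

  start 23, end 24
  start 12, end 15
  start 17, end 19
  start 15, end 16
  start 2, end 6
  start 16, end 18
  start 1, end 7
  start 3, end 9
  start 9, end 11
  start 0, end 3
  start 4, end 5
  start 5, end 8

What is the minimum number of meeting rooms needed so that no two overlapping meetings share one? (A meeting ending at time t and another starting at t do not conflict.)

Events (time:±→running): 0:+→1 1:+→2 2:+→3 3:-→2 3:+→3 4:+→4 … peak 4.

4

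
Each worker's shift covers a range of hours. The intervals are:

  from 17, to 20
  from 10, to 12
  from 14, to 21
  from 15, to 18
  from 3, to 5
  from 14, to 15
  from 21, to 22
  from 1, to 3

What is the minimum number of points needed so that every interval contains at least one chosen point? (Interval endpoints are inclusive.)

Sort by right endpoint; whenever an interval is uncovered, place a point at its right end.
Sorted: [1,3] [3,5] [10,12] [14,15] [15,18] [17,20] [14,21] [21,22]
{[1,3],[3,5]} hit by 3; {[10,12]} hit by 12; {[14,15],[15,18]} hit by 15; {[17,20],[14,21]} hit by 20; {[21,22]} hit by 22.
Points: 3, 12, 15, 20, 22 (5 total).

5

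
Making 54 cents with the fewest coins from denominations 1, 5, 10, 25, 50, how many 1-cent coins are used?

4

Greedy: take as many of the largest coin as possible, then repeat with the remainder.
54 = 1×50 + 4×1
Count of 1: 4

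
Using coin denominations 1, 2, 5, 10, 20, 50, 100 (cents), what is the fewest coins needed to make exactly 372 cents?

Use the largest denomination that fits, subtract, and repeat.
372 = 3×100 + 1×50 + 1×20 + 1×2
Total coins = 3 + 1 + 1 + 1 = 6

6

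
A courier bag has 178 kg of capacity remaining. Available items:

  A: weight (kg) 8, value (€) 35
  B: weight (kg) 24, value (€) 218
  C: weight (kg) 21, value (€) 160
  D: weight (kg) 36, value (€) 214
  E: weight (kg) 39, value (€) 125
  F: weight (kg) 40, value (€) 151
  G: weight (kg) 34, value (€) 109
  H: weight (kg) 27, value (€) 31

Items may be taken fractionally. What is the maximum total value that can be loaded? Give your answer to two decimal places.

935.08

Greedy by value/weight ratio, highest first.
Order: B (218/24=9.08) > C (160/21=7.62) > D (214/36=5.94) > A (35/8=4.38) > F (151/40=3.77) > G (109/34=3.21) > E (125/39=3.21) > H (31/27=1.15)
Fill: take B (24 @ 218) → take C (21 @ 160) → take D (36 @ 214) → take A (8 @ 35) → take F (40 @ 151) → take G (34 @ 109) → take 15/39 of E → 48.08; 178/178 used.
Total value = 935.08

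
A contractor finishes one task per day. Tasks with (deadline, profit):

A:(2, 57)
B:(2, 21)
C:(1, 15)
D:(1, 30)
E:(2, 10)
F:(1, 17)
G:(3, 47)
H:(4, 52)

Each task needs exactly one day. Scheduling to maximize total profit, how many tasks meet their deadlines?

4

Take jobs in profit order; each goes to the latest open slot no later than its deadline.
By profit: A(d2,57), H(d4,52), G(d3,47), D(d1,30), B(d2,21), F(d1,17), C(d1,15), E(d2,10)
A→slot 2; H→slot 4; G→slot 3; D→slot 1; B skipped; F skipped; C skipped; E skipped.
4 of 8 scheduled.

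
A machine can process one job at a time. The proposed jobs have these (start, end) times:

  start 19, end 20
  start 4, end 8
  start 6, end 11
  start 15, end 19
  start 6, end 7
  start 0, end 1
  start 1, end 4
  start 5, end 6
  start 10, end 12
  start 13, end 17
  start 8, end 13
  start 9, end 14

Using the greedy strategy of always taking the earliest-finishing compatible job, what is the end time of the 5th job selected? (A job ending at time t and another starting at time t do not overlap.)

Sorted by end: (0,1)  (1,4)  (5,6)  (6,7)  (4,8)  (6,11)  (10,12)  (8,13)  (9,14)  (13,17)  (15,19)  (19,20)
take (0,1); take (1,4); take (5,6); take (6,7); skip (4,8); take (10,12); skip (8,13); skip (9,14); take (13,17); skip (15,19); take (19,20).
Selected: (0,1) (1,4) (5,6) (6,7) (10,12) (13,17) (19,20)

12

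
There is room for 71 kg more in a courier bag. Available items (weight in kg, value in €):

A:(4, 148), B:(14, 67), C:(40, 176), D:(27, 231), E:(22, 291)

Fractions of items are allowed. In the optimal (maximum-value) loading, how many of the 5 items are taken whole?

Ratios (sorted): A 37.00, E 13.23, D 8.56, B 4.79, C 4.40
take A (4 @ 148); take E (22 @ 291); take D (27 @ 231); take B (14 @ 67); take 4/40 of C → 17.60. Capacity used 71/71.
4 item(s) taken whole; one partial (take 4/40 of C).

4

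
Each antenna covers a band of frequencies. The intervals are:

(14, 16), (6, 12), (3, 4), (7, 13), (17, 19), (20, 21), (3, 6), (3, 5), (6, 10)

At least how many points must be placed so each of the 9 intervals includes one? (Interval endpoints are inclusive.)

5

Process intervals by earliest right end; each time one isn't hit yet, stab at its right endpoint.
By right end: [3,4]  [3,5]  [3,6]  [6,10]  [6,12]  [7,13]  [14,16]  [17,19]  [20,21]
[3,4] uncovered → point at 4; [6,10] uncovered → point at 10; [14,16] uncovered → point at 16; [17,19] uncovered → point at 19; [20,21] uncovered → point at 21.
Points: 4, 10, 16, 19, 21 (5 total).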